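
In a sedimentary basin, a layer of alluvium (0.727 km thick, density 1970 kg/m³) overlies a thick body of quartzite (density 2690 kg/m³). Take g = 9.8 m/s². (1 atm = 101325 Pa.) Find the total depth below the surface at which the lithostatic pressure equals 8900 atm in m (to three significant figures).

Pressure at base of upper layers: 1970×9.8×727 = 1.404×10^7 Pa = 138.5 atm
Remaining pressure to be supplied by quartzite: 9.018×10^8 − 1.404×10^7 = 8.878×10^8 Pa
Additional depth in quartzite = 8.878×10^8 Pa / (2690 kg/m³ × 9.8 m/s²) = 33676 m
Total depth = 727 m + 33676 m = 34403 m

34400 m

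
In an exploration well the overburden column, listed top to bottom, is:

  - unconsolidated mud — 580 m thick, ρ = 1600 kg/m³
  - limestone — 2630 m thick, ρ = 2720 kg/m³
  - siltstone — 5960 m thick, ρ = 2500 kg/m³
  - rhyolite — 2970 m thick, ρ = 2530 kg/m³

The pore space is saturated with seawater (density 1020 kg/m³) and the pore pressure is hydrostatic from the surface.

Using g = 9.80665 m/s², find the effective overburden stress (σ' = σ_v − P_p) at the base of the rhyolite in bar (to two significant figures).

1800 bar

Overburden (lithostatic) stress σ_v:
unconsolidated mud: 1600 kg/m³ × 9.80665 m/s² × 580 m = 9.101×10^6 Pa = 9.101 MPa
limestone: 2720 kg/m³ × 9.80665 m/s² × 2630 m = 7.015×10^7 Pa = 70.15 MPa
siltstone: 2500 kg/m³ × 9.80665 m/s² × 5960 m = 1.461×10^8 Pa = 146.1 MPa
rhyolite: 2530 kg/m³ × 9.80665 m/s² × 2970 m = 7.369×10^7 Pa = 73.69 MPa
Total = 9.101 + 70.15 + 146.1 + 73.69 = 299.06 MPa
Pore pressure P_p = 1020 kg/m³ × 9.80665 m/s² × 12140 m = 1.214×10^8 Pa = 121.4 MPa
Effective stress σ' = σ_v − P_p = 299.1 − 121.4 = 177.63 MPa = 1776.3 bar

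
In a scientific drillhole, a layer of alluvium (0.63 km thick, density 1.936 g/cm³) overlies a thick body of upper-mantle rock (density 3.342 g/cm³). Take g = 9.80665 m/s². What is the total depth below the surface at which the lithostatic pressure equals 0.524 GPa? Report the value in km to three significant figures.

Pressure at base of upper layers: 1936×9.80665×630 = 1.196×10^7 Pa = 0.01196 GPa
Remaining pressure to be supplied by upper-mantle rock: 5.240×10^8 − 1.196×10^7 = 5.120×10^8 Pa
Additional depth in upper-mantle rock = 5.120×10^8 Pa / (3342 kg/m³ × 9.80665 m/s²) = 15623 m
Total depth = 630 m + 15623 m = 16253 m
= 16.253 km

16.3 km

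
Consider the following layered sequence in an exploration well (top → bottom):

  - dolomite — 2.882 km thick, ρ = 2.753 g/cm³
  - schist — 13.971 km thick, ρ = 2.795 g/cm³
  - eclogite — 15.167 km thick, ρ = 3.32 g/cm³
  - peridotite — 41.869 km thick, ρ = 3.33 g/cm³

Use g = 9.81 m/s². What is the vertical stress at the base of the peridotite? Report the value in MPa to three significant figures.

2320 MPa

dolomite: 2753 kg/m³ × 9.81 m/s² × 2882 m = 7.783×10^7 Pa = 77.83 MPa
schist: 2795 kg/m³ × 9.81 m/s² × 13971 m = 3.831×10^8 Pa = 383.1 MPa
eclogite: 3320 kg/m³ × 9.81 m/s² × 15167 m = 4.940×10^8 Pa = 494.0 MPa
peridotite: 3330 kg/m³ × 9.81 m/s² × 41869 m = 1.368×10^9 Pa = 1368 MPa
Total = 77.83 + 383.1 + 494.0 + 1368 = 2322.6 MPa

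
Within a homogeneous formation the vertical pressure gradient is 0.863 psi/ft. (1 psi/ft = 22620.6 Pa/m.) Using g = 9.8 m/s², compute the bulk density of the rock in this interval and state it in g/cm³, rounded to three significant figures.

ρ = (dP/dz)/g = 0.863 psi/ft / 9.8 m/s² = 19522 Pa/m / 9.8 m/s² = 1992.0 kg/m³
= 1.992 g/cm³

1.99 g/cm³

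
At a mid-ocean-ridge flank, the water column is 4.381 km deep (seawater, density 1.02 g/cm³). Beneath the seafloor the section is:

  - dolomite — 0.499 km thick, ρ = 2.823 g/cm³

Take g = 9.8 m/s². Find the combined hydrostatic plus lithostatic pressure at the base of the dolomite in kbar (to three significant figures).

seawater: 1020 kg/m³ × 9.8 m/s² × 4381 m = 4.379×10^7 Pa = 0.4379 kbar
dolomite: 2823 kg/m³ × 9.8 m/s² × 499 m = 1.381×10^7 Pa = 0.1381 kbar
Total = 0.4379 + 0.1381 = 0.57598 kbar

0.576 kbar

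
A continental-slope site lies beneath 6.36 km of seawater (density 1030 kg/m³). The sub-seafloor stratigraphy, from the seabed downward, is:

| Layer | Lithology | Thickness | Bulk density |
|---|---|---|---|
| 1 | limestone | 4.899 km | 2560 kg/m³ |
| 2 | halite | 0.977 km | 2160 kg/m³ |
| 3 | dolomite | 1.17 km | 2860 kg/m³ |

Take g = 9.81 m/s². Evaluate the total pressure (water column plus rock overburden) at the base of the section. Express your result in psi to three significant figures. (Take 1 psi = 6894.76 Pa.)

34900 psi

seawater: 1030 kg/m³ × 9.81 m/s² × 6360 m = 6.426×10^7 Pa = 9321 psi
limestone: 2560 kg/m³ × 9.81 m/s² × 4899 m = 1.230×10^8 Pa = 17844 psi
halite: 2160 kg/m³ × 9.81 m/s² × 977 m = 2.070×10^7 Pa = 3003 psi
dolomite: 2860 kg/m³ × 9.81 m/s² × 1170 m = 3.283×10^7 Pa = 4761 psi
Total = 9321 + 17844 + 3003 + 4761 = 34928 psi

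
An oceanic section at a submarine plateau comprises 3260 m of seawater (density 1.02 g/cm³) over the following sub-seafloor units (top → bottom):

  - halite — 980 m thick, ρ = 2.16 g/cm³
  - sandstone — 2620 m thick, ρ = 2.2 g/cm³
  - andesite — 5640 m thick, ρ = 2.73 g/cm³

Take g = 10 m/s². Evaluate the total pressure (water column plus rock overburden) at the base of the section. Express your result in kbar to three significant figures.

2.66 kbar

seawater: 1020 kg/m³ × 10 m/s² × 3260 m = 3.325×10^7 Pa = 0.3325 kbar
halite: 2160 kg/m³ × 10 m/s² × 980 m = 2.117×10^7 Pa = 0.2117 kbar
sandstone: 2200 kg/m³ × 10 m/s² × 2620 m = 5.764×10^7 Pa = 0.5764 kbar
andesite: 2730 kg/m³ × 10 m/s² × 5640 m = 1.540×10^8 Pa = 1.540 kbar
Total = 0.3325 + 0.2117 + 0.5764 + 1.540 = 2.6603 kbar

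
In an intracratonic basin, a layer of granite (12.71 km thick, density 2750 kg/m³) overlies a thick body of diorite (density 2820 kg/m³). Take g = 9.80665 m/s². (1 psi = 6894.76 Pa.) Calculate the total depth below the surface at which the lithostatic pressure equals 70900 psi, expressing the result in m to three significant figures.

18000 m

Pressure at base of upper layers: 2750×9.80665×12710 = 3.428×10^8 Pa = 49714 psi
Remaining pressure to be supplied by diorite: 4.888×10^8 − 3.428×10^8 = 1.461×10^8 Pa
Additional depth in diorite = 1.461×10^8 Pa / (2820 kg/m³ × 9.80665 m/s²) = 5282.0 m
Total depth = 12710 m + 5282.0 m = 17992 m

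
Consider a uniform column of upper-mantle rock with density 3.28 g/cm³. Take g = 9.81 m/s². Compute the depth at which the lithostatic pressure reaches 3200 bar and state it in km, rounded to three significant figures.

9.95 km

h = P/(ρg) = 3200 bar / (3280 kg/m³ × 9.81 m/s²) = 3.200×10^8 Pa / 32177 Pa/m = 9945.1 m
= 9.9451 km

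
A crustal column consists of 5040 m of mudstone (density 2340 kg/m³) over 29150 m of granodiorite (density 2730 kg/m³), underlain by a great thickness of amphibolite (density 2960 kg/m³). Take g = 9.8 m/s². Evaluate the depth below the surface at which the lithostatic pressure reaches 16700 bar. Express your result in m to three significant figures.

Pressure at base of upper layers: 2340×9.8×5040 + 2730×9.8×29150 = 8.955×10^8 Pa = 8955 bar
Remaining pressure to be supplied by amphibolite: 1.670×10^9 − 8.955×10^8 = 7.745×10^8 Pa
Additional depth in amphibolite = 7.745×10^8 Pa / (2960 kg/m³ × 9.8 m/s²) = 26701 m
Total depth = 34190 m + 26701 m = 60891 m

60900 m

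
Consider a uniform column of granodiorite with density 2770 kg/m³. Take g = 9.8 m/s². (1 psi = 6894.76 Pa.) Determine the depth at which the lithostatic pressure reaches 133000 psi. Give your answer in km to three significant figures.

h = P/(ρg) = 133000 psi / (2770 kg/m³ × 9.8 m/s²) = 9.170×10^8 Pa / 27146 Pa/m = 33780 m
= 33.780 km

33.8 km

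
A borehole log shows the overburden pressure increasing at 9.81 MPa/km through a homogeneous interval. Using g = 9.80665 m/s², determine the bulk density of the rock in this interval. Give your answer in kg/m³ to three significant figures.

ρ = (dP/dz)/g = 9.81 MPa/km / 9.80665 m/s² = 9810.0 Pa/m / 9.80665 m/s² = 1000.3 kg/m³

1000 kg/m³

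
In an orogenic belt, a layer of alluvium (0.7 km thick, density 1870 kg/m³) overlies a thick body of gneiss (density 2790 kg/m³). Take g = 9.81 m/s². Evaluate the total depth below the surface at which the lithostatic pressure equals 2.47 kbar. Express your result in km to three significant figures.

9.26 km

Pressure at base of upper layers: 1870×9.81×700 = 1.284×10^7 Pa = 0.1284 kbar
Remaining pressure to be supplied by gneiss: 2.470×10^8 − 1.284×10^7 = 2.342×10^8 Pa
Additional depth in gneiss = 2.342×10^8 Pa / (2790 kg/m³ × 9.81 m/s²) = 8555.3 m
Total depth = 700 m + 8555.3 m = 9255.3 m
= 9.2553 km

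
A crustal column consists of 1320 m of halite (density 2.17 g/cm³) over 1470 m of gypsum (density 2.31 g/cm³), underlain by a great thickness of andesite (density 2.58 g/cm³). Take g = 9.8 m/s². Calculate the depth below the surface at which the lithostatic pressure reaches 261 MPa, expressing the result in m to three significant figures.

10700 m

Pressure at base of upper layers: 2170×9.8×1320 + 2310×9.8×1470 = 6.135×10^7 Pa = 61.35 MPa
Remaining pressure to be supplied by andesite: 2.610×10^8 − 6.135×10^7 = 1.997×10^8 Pa
Additional depth in andesite = 1.997×10^8 Pa / (2580 kg/m³ × 9.8 m/s²) = 7896.3 m
Total depth = 2790 m + 7896.3 m = 10686 m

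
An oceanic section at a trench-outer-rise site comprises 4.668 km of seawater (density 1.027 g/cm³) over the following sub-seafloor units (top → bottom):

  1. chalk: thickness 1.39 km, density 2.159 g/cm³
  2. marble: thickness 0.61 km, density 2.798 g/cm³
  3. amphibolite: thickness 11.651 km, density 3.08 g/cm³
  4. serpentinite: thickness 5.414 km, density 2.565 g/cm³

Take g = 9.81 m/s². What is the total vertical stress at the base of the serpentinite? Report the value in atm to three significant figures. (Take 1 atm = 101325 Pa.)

5740 atm

seawater: 1027 kg/m³ × 9.81 m/s² × 4668 m = 4.703×10^7 Pa = 464.1 atm
chalk: 2159 kg/m³ × 9.81 m/s² × 1390 m = 2.944×10^7 Pa = 290.5 atm
marble: 2798 kg/m³ × 9.81 m/s² × 610 m = 1.674×10^7 Pa = 165.2 atm
amphibolite: 3080 kg/m³ × 9.81 m/s² × 11651 m = 3.520×10^8 Pa = 3474 atm
serpentinite: 2565 kg/m³ × 9.81 m/s² × 5414 m = 1.362×10^8 Pa = 1344 atm
Total = 464.1 + 290.5 + 165.2 + 3474 + 1344 = 5738.7 atm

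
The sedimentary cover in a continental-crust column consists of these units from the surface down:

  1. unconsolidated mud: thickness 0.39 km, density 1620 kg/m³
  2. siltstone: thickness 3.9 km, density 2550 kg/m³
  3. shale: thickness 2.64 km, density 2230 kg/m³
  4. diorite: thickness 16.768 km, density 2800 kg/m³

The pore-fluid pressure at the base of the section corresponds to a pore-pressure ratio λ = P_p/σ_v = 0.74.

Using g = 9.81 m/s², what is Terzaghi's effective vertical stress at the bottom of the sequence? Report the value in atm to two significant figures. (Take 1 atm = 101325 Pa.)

1600 atm

Overburden (lithostatic) stress σ_v:
unconsolidated mud: 1620 kg/m³ × 9.81 m/s² × 390 m = 6.198×10^6 Pa = 6.198 MPa
siltstone: 2550 kg/m³ × 9.81 m/s² × 3900 m = 9.756×10^7 Pa = 97.56 MPa
shale: 2230 kg/m³ × 9.81 m/s² × 2640 m = 5.775×10^7 Pa = 57.75 MPa
diorite: 2800 kg/m³ × 9.81 m/s² × 16768 m = 4.606×10^8 Pa = 460.6 MPa
Total = 6.198 + 97.56 + 57.75 + 460.6 = 622.10 MPa
Pore pressure P_p = λ·σ_v = 0.74 × 622.1 MPa = 460.4 MPa
Effective stress σ' = σ_v − P_p = 622.1 − 460.4 = 161.74 MPa = 1596.3 atm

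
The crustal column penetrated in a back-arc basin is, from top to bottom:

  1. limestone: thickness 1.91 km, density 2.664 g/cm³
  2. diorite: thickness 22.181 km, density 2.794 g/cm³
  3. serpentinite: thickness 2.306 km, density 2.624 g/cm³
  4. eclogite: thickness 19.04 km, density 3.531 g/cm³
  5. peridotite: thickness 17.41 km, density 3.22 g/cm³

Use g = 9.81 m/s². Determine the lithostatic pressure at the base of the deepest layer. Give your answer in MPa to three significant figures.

limestone: 2664 kg/m³ × 9.81 m/s² × 1910 m = 4.992×10^7 Pa = 49.92 MPa
diorite: 2794 kg/m³ × 9.81 m/s² × 22181 m = 6.080×10^8 Pa = 608.0 MPa
serpentinite: 2624 kg/m³ × 9.81 m/s² × 2306 m = 5.936×10^7 Pa = 59.36 MPa
eclogite: 3531 kg/m³ × 9.81 m/s² × 19040 m = 6.595×10^8 Pa = 659.5 MPa
peridotite: 3220 kg/m³ × 9.81 m/s² × 17410 m = 5.500×10^8 Pa = 550.0 MPa
Total = 49.92 + 608.0 + 59.36 + 659.5 + 550.0 = 1926.7 MPa

1930 MPa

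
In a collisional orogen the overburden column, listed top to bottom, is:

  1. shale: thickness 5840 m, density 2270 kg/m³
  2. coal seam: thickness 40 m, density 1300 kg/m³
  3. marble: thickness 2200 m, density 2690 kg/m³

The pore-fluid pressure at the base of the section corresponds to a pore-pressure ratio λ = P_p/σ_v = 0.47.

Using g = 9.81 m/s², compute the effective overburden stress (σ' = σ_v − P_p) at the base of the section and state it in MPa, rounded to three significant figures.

100 MPa

Overburden (lithostatic) stress σ_v:
shale: 2270 kg/m³ × 9.81 m/s² × 5840 m = 1.300×10^8 Pa = 130.0 MPa
coal seam: 1300 kg/m³ × 9.81 m/s² × 40 m = 5.101×10^5 Pa = 0.5101 MPa
marble: 2690 kg/m³ × 9.81 m/s² × 2200 m = 5.806×10^7 Pa = 58.06 MPa
Total = 130.0 + 0.5101 + 58.06 = 188.61 MPa
Pore pressure P_p = λ·σ_v = 0.47 × 188.6 MPa = 88.65 MPa
Effective stress σ' = σ_v − P_p = 188.6 − 88.65 = 99.966 MPa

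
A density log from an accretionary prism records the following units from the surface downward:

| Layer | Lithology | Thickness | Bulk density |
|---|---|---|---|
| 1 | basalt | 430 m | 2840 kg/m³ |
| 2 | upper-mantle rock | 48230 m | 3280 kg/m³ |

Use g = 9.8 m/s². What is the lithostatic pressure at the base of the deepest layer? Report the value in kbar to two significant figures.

16 kbar

basalt: 2840 kg/m³ × 9.8 m/s² × 430 m = 1.197×10^7 Pa = 0.1197 kbar
upper-mantle rock: 3280 kg/m³ × 9.8 m/s² × 48230 m = 1.550×10^9 Pa = 15.50 kbar
Total = 0.1197 + 15.50 = 15.623 kbar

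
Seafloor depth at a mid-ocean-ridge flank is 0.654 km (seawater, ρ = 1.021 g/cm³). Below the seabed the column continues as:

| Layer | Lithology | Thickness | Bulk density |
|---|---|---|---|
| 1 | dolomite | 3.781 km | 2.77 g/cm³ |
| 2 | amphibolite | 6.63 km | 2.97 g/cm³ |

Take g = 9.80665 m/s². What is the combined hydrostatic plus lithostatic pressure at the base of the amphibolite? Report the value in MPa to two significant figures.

seawater: 1021 kg/m³ × 9.80665 m/s² × 654 m = 6.548×10^6 Pa = 6.548 MPa
dolomite: 2770 kg/m³ × 9.80665 m/s² × 3781 m = 1.027×10^8 Pa = 102.7 MPa
amphibolite: 2970 kg/m³ × 9.80665 m/s² × 6630 m = 1.931×10^8 Pa = 193.1 MPa
Total = 6.548 + 102.7 + 193.1 = 302.36 MPa

300 MPa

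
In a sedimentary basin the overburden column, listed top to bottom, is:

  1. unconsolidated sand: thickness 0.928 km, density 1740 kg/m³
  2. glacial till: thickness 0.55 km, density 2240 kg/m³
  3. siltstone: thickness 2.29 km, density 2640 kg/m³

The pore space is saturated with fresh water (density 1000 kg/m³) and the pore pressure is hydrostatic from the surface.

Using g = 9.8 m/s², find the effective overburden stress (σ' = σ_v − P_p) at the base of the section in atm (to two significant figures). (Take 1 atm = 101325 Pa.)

500 atm

Overburden (lithostatic) stress σ_v:
unconsolidated sand: 1740 kg/m³ × 9.8 m/s² × 928 m = 1.582×10^7 Pa = 15.82 MPa
glacial till: 2240 kg/m³ × 9.8 m/s² × 550 m = 1.207×10^7 Pa = 12.07 MPa
siltstone: 2640 kg/m³ × 9.8 m/s² × 2290 m = 5.925×10^7 Pa = 59.25 MPa
Total = 15.82 + 12.07 + 59.25 = 87.145 MPa
Pore pressure P_p = 1000 kg/m³ × 9.8 m/s² × 3768 m = 3.693×10^7 Pa = 36.93 MPa
Effective stress σ' = σ_v − P_p = 87.14 − 36.93 = 50.218 MPa = 495.62 atm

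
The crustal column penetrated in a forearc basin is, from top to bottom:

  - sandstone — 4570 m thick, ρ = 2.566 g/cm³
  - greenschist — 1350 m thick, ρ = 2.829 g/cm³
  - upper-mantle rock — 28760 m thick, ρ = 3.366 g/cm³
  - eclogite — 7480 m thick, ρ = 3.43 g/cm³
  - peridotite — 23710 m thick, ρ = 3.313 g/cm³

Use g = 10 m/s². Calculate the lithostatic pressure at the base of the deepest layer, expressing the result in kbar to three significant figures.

sandstone: 2566 kg/m³ × 10 m/s² × 4570 m = 1.173×10^8 Pa = 1.173 kbar
greenschist: 2829 kg/m³ × 10 m/s² × 1350 m = 3.819×10^7 Pa = 0.3819 kbar
upper-mantle rock: 3366 kg/m³ × 10 m/s² × 28760 m = 9.681×10^8 Pa = 9.681 kbar
eclogite: 3430 kg/m³ × 10 m/s² × 7480 m = 2.566×10^8 Pa = 2.566 kbar
peridotite: 3313 kg/m³ × 10 m/s² × 23710 m = 7.855×10^8 Pa = 7.855 kbar
Total = 1.173 + 0.3819 + 9.681 + 2.566 + 7.855 = 21.656 kbar

21.7 kbar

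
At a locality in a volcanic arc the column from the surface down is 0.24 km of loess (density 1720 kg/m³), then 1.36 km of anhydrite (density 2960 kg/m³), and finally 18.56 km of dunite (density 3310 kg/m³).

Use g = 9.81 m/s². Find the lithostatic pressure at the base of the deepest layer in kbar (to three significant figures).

loess: 1720 kg/m³ × 9.81 m/s² × 240 m = 4.050×10^6 Pa = 0.04050 kbar
anhydrite: 2960 kg/m³ × 9.81 m/s² × 1360 m = 3.949×10^7 Pa = 0.3949 kbar
dunite: 3310 kg/m³ × 9.81 m/s² × 18560 m = 6.027×10^8 Pa = 6.027 kbar
Total = 0.04050 + 0.3949 + 6.027 = 6.4620 kbar

6.46 kbar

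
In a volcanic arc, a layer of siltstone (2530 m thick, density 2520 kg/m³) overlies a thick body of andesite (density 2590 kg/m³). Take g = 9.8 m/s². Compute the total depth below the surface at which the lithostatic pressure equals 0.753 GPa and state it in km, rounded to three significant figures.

Pressure at base of upper layers: 2520×9.8×2530 = 6.248×10^7 Pa = 0.06248 GPa
Remaining pressure to be supplied by andesite: 7.530×10^8 − 6.248×10^7 = 6.905×10^8 Pa
Additional depth in andesite = 6.905×10^8 Pa / (2590 kg/m³ × 9.8 m/s²) = 27205 m
Total depth = 2530 m + 27205 m = 29735 m
= 29.735 km

29.7 km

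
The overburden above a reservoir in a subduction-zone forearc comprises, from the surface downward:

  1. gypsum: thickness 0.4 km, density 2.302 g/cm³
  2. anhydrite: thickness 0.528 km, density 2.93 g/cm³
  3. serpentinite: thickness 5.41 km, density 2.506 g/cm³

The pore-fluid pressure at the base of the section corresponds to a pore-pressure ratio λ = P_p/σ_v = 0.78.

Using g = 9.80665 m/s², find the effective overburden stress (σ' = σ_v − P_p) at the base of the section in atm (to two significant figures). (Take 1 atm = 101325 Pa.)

Overburden (lithostatic) stress σ_v:
gypsum: 2302 kg/m³ × 9.80665 m/s² × 400 m = 9.030×10^6 Pa = 9.030 MPa
anhydrite: 2930 kg/m³ × 9.80665 m/s² × 528 m = 1.517×10^7 Pa = 15.17 MPa
serpentinite: 2506 kg/m³ × 9.80665 m/s² × 5410 m = 1.330×10^8 Pa = 133.0 MPa
Total = 9.030 + 15.17 + 133.0 = 157.15 MPa
Pore pressure P_p = λ·σ_v = 0.78 × 157.2 MPa = 122.6 MPa
Effective stress σ' = σ_v − P_p = 157.2 − 122.6 = 34.574 MPa = 341.22 atm

340 atm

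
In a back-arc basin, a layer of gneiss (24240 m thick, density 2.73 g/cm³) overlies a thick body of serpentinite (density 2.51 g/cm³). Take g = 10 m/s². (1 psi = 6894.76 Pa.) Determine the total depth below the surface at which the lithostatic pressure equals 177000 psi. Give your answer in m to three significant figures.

Pressure at base of upper layers: 2730×10×24240 = 6.618×10^8 Pa = 95979 psi
Remaining pressure to be supplied by serpentinite: 1.220×10^9 − 6.618×10^8 = 5.586×10^8 Pa
Additional depth in serpentinite = 5.586×10^8 Pa / (2510 kg/m³ × 10 m/s²) = 22256 m
Total depth = 24240 m + 22256 m = 46496 m

46500 m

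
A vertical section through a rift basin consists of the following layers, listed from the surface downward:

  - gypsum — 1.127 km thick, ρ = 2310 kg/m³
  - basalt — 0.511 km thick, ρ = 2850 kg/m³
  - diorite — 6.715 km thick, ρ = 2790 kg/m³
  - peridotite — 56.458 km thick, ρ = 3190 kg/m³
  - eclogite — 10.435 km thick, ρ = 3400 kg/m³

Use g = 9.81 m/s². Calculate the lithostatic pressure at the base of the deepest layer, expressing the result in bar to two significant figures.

gypsum: 2310 kg/m³ × 9.81 m/s² × 1127 m = 2.554×10^7 Pa = 255.4 bar
basalt: 2850 kg/m³ × 9.81 m/s² × 511 m = 1.429×10^7 Pa = 142.9 bar
diorite: 2790 kg/m³ × 9.81 m/s² × 6715 m = 1.838×10^8 Pa = 1838 bar
peridotite: 3190 kg/m³ × 9.81 m/s² × 56458 m = 1.767×10^9 Pa = 17668 bar
eclogite: 3400 kg/m³ × 9.81 m/s² × 10435 m = 3.480×10^8 Pa = 3480 bar
Total = 255.4 + 142.9 + 1838 + 17668 + 3480 = 23385 bar

23000 bar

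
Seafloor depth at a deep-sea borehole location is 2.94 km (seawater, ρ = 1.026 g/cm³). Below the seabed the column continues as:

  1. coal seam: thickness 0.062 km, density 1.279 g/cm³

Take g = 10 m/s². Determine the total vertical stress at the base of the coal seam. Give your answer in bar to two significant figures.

310 bar

seawater: 1026 kg/m³ × 10 m/s² × 2940 m = 3.016×10^7 Pa = 301.6 bar
coal seam: 1279 kg/m³ × 10 m/s² × 62 m = 7.930×10^5 Pa = 7.930 bar
Total = 301.6 + 7.930 = 309.57 bar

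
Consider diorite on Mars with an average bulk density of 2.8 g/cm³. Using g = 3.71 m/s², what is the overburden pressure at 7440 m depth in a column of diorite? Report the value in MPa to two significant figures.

77 MPa

diorite: 2800 kg/m³ × 3.71 m/s² × 7440 m = 7.729×10^7 Pa = 77.29 MPa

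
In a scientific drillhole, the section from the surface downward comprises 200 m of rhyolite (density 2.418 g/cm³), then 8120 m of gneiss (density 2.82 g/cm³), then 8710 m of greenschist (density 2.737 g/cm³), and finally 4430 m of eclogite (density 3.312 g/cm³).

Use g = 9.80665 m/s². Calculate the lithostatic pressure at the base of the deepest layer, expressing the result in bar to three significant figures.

6070 bar

rhyolite: 2418 kg/m³ × 9.80665 m/s² × 200 m = 4.742×10^6 Pa = 47.42 bar
gneiss: 2820 kg/m³ × 9.80665 m/s² × 8120 m = 2.246×10^8 Pa = 2246 bar
greenschist: 2737 kg/m³ × 9.80665 m/s² × 8710 m = 2.338×10^8 Pa = 2338 bar
eclogite: 3312 kg/m³ × 9.80665 m/s² × 4430 m = 1.439×10^8 Pa = 1439 bar
Total = 47.42 + 2246 + 2338 + 1439 = 6069.7 bar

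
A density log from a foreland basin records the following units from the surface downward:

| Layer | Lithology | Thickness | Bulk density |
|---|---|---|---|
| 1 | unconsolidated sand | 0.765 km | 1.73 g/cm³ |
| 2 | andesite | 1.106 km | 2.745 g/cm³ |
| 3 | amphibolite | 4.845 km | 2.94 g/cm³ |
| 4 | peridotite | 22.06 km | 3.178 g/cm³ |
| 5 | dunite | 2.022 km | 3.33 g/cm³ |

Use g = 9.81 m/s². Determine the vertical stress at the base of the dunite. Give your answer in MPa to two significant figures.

940 MPa

unconsolidated sand: 1730 kg/m³ × 9.81 m/s² × 765 m = 1.298×10^7 Pa = 12.98 MPa
andesite: 2745 kg/m³ × 9.81 m/s² × 1106 m = 2.978×10^7 Pa = 29.78 MPa
amphibolite: 2940 kg/m³ × 9.81 m/s² × 4845 m = 1.397×10^8 Pa = 139.7 MPa
peridotite: 3178 kg/m³ × 9.81 m/s² × 22060 m = 6.877×10^8 Pa = 687.7 MPa
dunite: 3330 kg/m³ × 9.81 m/s² × 2022 m = 6.605×10^7 Pa = 66.05 MPa
Total = 12.98 + 29.78 + 139.7 + 687.7 + 66.05 = 936.30 MPa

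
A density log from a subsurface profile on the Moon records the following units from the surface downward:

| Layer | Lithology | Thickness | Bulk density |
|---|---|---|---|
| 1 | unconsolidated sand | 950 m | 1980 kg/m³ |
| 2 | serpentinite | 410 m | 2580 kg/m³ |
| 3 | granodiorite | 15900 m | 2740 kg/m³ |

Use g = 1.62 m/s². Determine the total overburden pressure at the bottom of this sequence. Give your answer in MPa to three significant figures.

unconsolidated sand: 1980 kg/m³ × 1.62 m/s² × 950 m = 3.047×10^6 Pa = 3.047 MPa
serpentinite: 2580 kg/m³ × 1.62 m/s² × 410 m = 1.714×10^6 Pa = 1.714 MPa
granodiorite: 2740 kg/m³ × 1.62 m/s² × 15900 m = 7.058×10^7 Pa = 70.58 MPa
Total = 3.047 + 1.714 + 70.58 = 75.338 MPa

75.3 MPa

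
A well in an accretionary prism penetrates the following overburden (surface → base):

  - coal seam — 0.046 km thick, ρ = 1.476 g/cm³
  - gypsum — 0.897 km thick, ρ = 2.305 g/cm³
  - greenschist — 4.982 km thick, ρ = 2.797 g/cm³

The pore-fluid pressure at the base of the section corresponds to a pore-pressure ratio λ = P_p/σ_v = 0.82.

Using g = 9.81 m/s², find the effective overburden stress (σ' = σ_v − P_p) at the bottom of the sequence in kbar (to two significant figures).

0.28 kbar

Overburden (lithostatic) stress σ_v:
coal seam: 1476 kg/m³ × 9.81 m/s² × 46 m = 6.661×10^5 Pa = 0.6661 MPa
gypsum: 2305 kg/m³ × 9.81 m/s² × 897 m = 2.028×10^7 Pa = 20.28 MPa
greenschist: 2797 kg/m³ × 9.81 m/s² × 4982 m = 1.367×10^8 Pa = 136.7 MPa
Total = 0.6661 + 20.28 + 136.7 = 157.65 MPa
Pore pressure P_p = λ·σ_v = 0.82 × 157.6 MPa = 129.3 MPa
Effective stress σ' = σ_v − P_p = 157.6 − 129.3 = 28.377 MPa = 0.28377 kbar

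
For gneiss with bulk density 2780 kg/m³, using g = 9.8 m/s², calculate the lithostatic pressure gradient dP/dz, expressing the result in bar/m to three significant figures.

0.272 bar/m

dP/dz = ρg = 2780 kg/m³ × 9.8 m/s² = 27244 Pa/m
= 27244 Pa/m × (1 bar/m / 1.0000×10^5 Pa/m) = 0.27244 bar/m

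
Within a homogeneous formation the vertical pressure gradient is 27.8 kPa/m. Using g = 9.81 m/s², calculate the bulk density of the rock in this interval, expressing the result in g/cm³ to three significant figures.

2.83 g/cm³

ρ = (dP/dz)/g = 27.8 kPa/m / 9.81 m/s² = 27800 Pa/m / 9.81 m/s² = 2833.8 kg/m³
= 2.834 g/cm³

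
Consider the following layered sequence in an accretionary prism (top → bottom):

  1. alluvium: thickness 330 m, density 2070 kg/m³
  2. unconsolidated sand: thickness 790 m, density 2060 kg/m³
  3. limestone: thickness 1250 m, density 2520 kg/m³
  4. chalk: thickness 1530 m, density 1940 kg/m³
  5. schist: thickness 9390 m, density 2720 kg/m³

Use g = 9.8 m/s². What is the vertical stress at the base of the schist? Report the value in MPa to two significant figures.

alluvium: 2070 kg/m³ × 9.8 m/s² × 330 m = 6.694×10^6 Pa = 6.694 MPa
unconsolidated sand: 2060 kg/m³ × 9.8 m/s² × 790 m = 1.595×10^7 Pa = 15.95 MPa
limestone: 2520 kg/m³ × 9.8 m/s² × 1250 m = 3.087×10^7 Pa = 30.87 MPa
chalk: 1940 kg/m³ × 9.8 m/s² × 1530 m = 2.909×10^7 Pa = 29.09 MPa
schist: 2720 kg/m³ × 9.8 m/s² × 9390 m = 2.503×10^8 Pa = 250.3 MPa
Total = 6.694 + 15.95 + 30.87 + 29.09 + 250.3 = 332.90 MPa

330 MPa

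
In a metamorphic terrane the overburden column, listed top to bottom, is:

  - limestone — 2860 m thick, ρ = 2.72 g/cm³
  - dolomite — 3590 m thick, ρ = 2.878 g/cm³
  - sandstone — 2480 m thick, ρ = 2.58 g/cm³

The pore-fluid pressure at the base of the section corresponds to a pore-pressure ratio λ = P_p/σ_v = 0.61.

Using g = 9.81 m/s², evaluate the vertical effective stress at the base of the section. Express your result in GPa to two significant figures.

Overburden (lithostatic) stress σ_v:
limestone: 2720 kg/m³ × 9.81 m/s² × 2860 m = 7.631×10^7 Pa = 76.31 MPa
dolomite: 2878 kg/m³ × 9.81 m/s² × 3590 m = 1.014×10^8 Pa = 101.4 MPa
sandstone: 2580 kg/m³ × 9.81 m/s² × 2480 m = 6.277×10^7 Pa = 62.77 MPa
Total = 76.31 + 101.4 + 62.77 = 240.44 MPa
Pore pressure P_p = λ·σ_v = 0.61 × 240.4 MPa = 146.7 MPa
Effective stress σ' = σ_v − P_p = 240.4 − 146.7 = 93.771 MPa = 0.093771 GPa

0.094 GPa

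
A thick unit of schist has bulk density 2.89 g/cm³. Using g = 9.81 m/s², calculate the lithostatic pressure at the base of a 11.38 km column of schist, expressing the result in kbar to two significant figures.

schist: 2890 kg/m³ × 9.81 m/s² × 11380 m = 3.226×10^8 Pa = 3.226 kbar

3.2 kbar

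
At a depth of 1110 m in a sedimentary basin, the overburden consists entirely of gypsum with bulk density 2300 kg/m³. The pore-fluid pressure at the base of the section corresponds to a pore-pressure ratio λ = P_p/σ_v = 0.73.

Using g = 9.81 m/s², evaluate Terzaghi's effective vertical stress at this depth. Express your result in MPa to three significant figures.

Overburden (lithostatic) stress σ_v:
gypsum: 2300 kg/m³ × 9.81 m/s² × 1110 m = 2.504×10^7 Pa = 25.04 MPa
Pore pressure P_p = λ·σ_v = 0.73 × 25.04 MPa = 18.28 MPa
Effective stress σ' = σ_v − P_p = 25.04 − 18.28 = 6.7621 MPa

6.76 MPa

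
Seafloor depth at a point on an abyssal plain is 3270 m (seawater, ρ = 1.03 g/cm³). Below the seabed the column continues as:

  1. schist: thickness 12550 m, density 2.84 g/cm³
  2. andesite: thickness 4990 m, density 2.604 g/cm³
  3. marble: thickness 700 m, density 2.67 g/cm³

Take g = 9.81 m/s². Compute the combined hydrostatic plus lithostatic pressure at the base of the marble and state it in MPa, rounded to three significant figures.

seawater: 1030 kg/m³ × 9.81 m/s² × 3270 m = 3.304×10^7 Pa = 33.04 MPa
schist: 2840 kg/m³ × 9.81 m/s² × 12550 m = 3.496×10^8 Pa = 349.6 MPa
andesite: 2604 kg/m³ × 9.81 m/s² × 4990 m = 1.275×10^8 Pa = 127.5 MPa
marble: 2670 kg/m³ × 9.81 m/s² × 700 m = 1.833×10^7 Pa = 18.33 MPa
Total = 33.04 + 349.6 + 127.5 + 18.33 = 528.49 MPa

528 MPa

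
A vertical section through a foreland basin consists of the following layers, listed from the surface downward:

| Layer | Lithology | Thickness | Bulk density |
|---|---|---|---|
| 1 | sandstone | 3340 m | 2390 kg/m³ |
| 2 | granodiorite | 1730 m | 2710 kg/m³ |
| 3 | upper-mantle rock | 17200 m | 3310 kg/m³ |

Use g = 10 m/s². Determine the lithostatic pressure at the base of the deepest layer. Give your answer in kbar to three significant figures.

6.96 kbar

sandstone: 2390 kg/m³ × 10 m/s² × 3340 m = 7.983×10^7 Pa = 0.7983 kbar
granodiorite: 2710 kg/m³ × 10 m/s² × 1730 m = 4.688×10^7 Pa = 0.4688 kbar
upper-mantle rock: 3310 kg/m³ × 10 m/s² × 17200 m = 5.693×10^8 Pa = 5.693 kbar
Total = 0.7983 + 0.4688 + 5.693 = 6.9603 kbar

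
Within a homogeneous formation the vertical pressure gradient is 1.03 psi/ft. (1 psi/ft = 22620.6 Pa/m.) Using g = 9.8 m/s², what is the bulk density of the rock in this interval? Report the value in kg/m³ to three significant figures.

2380 kg/m³

ρ = (dP/dz)/g = 1.03 psi/ft / 9.8 m/s² = 23299 Pa/m / 9.8 m/s² = 2377.5 kg/m³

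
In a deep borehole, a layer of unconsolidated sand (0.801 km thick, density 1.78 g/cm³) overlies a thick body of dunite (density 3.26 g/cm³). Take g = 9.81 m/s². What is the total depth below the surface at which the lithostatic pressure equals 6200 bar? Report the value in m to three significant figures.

Pressure at base of upper layers: 1780×9.81×801 = 1.399×10^7 Pa = 139.9 bar
Remaining pressure to be supplied by dunite: 6.200×10^8 − 1.399×10^7 = 6.060×10^8 Pa
Additional depth in dunite = 6.060×10^8 Pa / (3260 kg/m³ × 9.81 m/s²) = 18949 m
Total depth = 801 m + 18949 m = 19750 m

19800 m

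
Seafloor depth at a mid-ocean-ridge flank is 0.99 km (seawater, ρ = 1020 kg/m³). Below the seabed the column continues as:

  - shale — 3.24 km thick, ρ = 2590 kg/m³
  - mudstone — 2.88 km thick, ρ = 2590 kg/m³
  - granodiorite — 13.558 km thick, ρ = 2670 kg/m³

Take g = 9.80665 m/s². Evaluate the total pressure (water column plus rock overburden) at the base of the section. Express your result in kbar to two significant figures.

5.2 kbar

seawater: 1020 kg/m³ × 9.80665 m/s² × 990 m = 9.903×10^6 Pa = 0.09903 kbar
shale: 2590 kg/m³ × 9.80665 m/s² × 3240 m = 8.229×10^7 Pa = 0.8229 kbar
mudstone: 2590 kg/m³ × 9.80665 m/s² × 2880 m = 7.315×10^7 Pa = 0.7315 kbar
granodiorite: 2670 kg/m³ × 9.80665 m/s² × 13558 m = 3.550×10^8 Pa = 3.550 kbar
Total = 0.09903 + 0.8229 + 0.7315 + 3.550 = 5.2035 kbar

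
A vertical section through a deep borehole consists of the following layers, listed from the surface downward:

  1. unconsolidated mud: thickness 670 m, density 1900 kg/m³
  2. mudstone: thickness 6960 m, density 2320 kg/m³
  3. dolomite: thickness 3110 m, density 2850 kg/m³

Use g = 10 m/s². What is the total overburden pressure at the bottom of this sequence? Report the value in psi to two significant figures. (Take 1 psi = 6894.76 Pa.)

unconsolidated mud: 1900 kg/m³ × 10 m/s² × 670 m = 1.273×10^7 Pa = 1846 psi
mudstone: 2320 kg/m³ × 10 m/s² × 6960 m = 1.615×10^8 Pa = 23420 psi
dolomite: 2850 kg/m³ × 10 m/s² × 3110 m = 8.864×10^7 Pa = 12855 psi
Total = 1846 + 23420 + 12855 = 38121 psi

38000 psi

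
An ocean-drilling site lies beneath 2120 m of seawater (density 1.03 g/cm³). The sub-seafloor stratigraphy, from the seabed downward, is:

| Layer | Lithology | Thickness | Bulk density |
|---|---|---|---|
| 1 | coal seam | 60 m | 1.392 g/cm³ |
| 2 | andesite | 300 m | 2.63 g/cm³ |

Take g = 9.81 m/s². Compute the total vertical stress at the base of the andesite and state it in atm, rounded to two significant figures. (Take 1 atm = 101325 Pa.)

seawater: 1030 kg/m³ × 9.81 m/s² × 2120 m = 2.142×10^7 Pa = 211.4 atm
coal seam: 1392 kg/m³ × 9.81 m/s² × 60 m = 8.193×10^5 Pa = 8.086 atm
andesite: 2630 kg/m³ × 9.81 m/s² × 300 m = 7.740×10^6 Pa = 76.39 atm
Total = 211.4 + 8.086 + 76.39 = 295.88 atm

300 atm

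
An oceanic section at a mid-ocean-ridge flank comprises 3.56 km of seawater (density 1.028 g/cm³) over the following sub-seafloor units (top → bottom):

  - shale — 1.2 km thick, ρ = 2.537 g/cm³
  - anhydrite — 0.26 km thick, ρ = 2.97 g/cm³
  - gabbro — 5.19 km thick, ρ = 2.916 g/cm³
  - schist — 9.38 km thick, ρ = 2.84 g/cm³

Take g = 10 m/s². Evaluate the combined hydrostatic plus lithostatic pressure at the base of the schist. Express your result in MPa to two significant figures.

seawater: 1028 kg/m³ × 10 m/s² × 3560 m = 3.660×10^7 Pa = 36.60 MPa
shale: 2537 kg/m³ × 10 m/s² × 1200 m = 3.044×10^7 Pa = 30.44 MPa
anhydrite: 2970 kg/m³ × 10 m/s² × 260 m = 7.722×10^6 Pa = 7.722 MPa
gabbro: 2916 kg/m³ × 10 m/s² × 5190 m = 1.513×10^8 Pa = 151.3 MPa
schist: 2840 kg/m³ × 10 m/s² × 9380 m = 2.664×10^8 Pa = 266.4 MPa
Total = 36.60 + 30.44 + 7.722 + 151.3 + 266.4 = 492.50 MPa

490 MPa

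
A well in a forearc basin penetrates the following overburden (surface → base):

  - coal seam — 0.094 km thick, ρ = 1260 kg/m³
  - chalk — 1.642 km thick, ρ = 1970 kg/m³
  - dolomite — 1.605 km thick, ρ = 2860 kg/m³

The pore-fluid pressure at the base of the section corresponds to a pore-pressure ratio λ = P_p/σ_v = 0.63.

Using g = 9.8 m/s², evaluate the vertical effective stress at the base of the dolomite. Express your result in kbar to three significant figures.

0.288 kbar

Overburden (lithostatic) stress σ_v:
coal seam: 1260 kg/m³ × 9.8 m/s² × 94 m = 1.161×10^6 Pa = 1.161 MPa
chalk: 1970 kg/m³ × 9.8 m/s² × 1642 m = 3.170×10^7 Pa = 31.70 MPa
dolomite: 2860 kg/m³ × 9.8 m/s² × 1605 m = 4.498×10^7 Pa = 44.98 MPa
Total = 1.161 + 31.70 + 44.98 = 77.846 MPa
Pore pressure P_p = λ·σ_v = 0.63 × 77.85 MPa = 49.04 MPa
Effective stress σ' = σ_v − P_p = 77.85 − 49.04 = 28.803 MPa = 0.28803 kbar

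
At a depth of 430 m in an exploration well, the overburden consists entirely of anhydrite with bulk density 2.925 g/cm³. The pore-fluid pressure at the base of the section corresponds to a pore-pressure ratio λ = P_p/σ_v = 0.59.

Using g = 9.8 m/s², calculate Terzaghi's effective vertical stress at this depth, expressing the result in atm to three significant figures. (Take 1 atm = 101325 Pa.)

Overburden (lithostatic) stress σ_v:
anhydrite: 2925 kg/m³ × 9.8 m/s² × 430 m = 1.233×10^7 Pa = 12.33 MPa
Pore pressure P_p = λ·σ_v = 0.59 × 12.33 MPa = 7.272 MPa
Effective stress σ' = σ_v − P_p = 12.33 − 7.272 = 5.0536 MPa = 49.876 atm

49.9 atm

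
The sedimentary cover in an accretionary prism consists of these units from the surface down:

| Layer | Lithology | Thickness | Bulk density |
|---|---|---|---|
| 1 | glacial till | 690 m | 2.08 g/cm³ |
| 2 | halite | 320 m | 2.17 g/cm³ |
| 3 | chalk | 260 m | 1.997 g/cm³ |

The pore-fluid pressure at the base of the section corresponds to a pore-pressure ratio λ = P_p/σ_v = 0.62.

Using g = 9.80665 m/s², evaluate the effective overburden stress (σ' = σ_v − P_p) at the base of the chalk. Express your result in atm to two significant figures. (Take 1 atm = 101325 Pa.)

Overburden (lithostatic) stress σ_v:
glacial till: 2080 kg/m³ × 9.80665 m/s² × 690 m = 1.407×10^7 Pa = 14.07 MPa
halite: 2170 kg/m³ × 9.80665 m/s² × 320 m = 6.810×10^6 Pa = 6.810 MPa
chalk: 1997 kg/m³ × 9.80665 m/s² × 260 m = 5.092×10^6 Pa = 5.092 MPa
Total = 14.07 + 6.810 + 5.092 = 25.976 MPa
Pore pressure P_p = λ·σ_v = 0.62 × 25.98 MPa = 16.11 MPa
Effective stress σ' = σ_v − P_p = 25.98 − 16.11 = 9.8709 MPa = 97.418 atm

97 atm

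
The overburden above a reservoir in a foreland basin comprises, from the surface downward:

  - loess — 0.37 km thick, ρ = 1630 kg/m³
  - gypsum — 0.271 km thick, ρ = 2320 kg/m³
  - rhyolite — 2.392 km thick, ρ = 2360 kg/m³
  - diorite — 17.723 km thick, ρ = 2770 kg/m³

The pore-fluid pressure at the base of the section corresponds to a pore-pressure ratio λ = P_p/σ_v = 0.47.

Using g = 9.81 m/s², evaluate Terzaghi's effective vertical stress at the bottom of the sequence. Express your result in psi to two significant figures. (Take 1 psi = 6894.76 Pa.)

42000 psi

Overburden (lithostatic) stress σ_v:
loess: 1630 kg/m³ × 9.81 m/s² × 370 m = 5.916×10^6 Pa = 5.916 MPa
gypsum: 2320 kg/m³ × 9.81 m/s² × 271 m = 6.168×10^6 Pa = 6.168 MPa
rhyolite: 2360 kg/m³ × 9.81 m/s² × 2392 m = 5.538×10^7 Pa = 55.38 MPa
diorite: 2770 kg/m³ × 9.81 m/s² × 17723 m = 4.816×10^8 Pa = 481.6 MPa
Total = 5.916 + 6.168 + 55.38 + 481.6 = 549.06 MPa
Pore pressure P_p = λ·σ_v = 0.47 × 549.1 MPa = 258.1 MPa
Effective stress σ' = σ_v − P_p = 549.1 − 258.1 = 291.00 MPa = 42206 psi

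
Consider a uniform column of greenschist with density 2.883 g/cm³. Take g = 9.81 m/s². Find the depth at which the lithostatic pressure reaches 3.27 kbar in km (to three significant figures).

11.6 km

h = P/(ρg) = 3.27 kbar / (2883 kg/m³ × 9.81 m/s²) = 3.270×10^8 Pa / 28282 Pa/m = 11562 m
= 11.562 km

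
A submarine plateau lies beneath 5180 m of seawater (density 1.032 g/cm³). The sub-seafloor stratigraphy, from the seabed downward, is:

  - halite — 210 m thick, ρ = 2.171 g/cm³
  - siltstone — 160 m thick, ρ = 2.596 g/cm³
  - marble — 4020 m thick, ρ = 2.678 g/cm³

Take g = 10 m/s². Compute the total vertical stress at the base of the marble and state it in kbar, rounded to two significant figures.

seawater: 1032 kg/m³ × 10 m/s² × 5180 m = 5.346×10^7 Pa = 0.5346 kbar
halite: 2171 kg/m³ × 10 m/s² × 210 m = 4.559×10^6 Pa = 0.04559 kbar
siltstone: 2596 kg/m³ × 10 m/s² × 160 m = 4.154×10^6 Pa = 0.04154 kbar
marble: 2678 kg/m³ × 10 m/s² × 4020 m = 1.077×10^8 Pa = 1.077 kbar
Total = 0.5346 + 0.04559 + 0.04154 + 1.077 = 1.6983 kbar

1.7 kbar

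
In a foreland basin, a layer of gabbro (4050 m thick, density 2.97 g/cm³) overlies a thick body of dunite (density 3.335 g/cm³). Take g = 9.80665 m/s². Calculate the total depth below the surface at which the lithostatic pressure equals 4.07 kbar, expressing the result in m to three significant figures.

12900 m

Pressure at base of upper layers: 2970×9.80665×4050 = 1.180×10^8 Pa = 1.180 kbar
Remaining pressure to be supplied by dunite: 4.070×10^8 − 1.180×10^8 = 2.890×10^8 Pa
Additional depth in dunite = 2.890×10^8 Pa / (3335 kg/m³ × 9.80665 m/s²) = 8837.8 m
Total depth = 4050 m + 8837.8 m = 12888 m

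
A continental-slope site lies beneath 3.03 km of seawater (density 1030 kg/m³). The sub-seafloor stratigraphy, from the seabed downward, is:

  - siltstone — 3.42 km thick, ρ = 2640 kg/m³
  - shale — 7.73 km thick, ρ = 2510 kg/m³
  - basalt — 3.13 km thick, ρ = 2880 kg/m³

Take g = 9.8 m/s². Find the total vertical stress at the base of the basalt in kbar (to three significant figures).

3.98 kbar

seawater: 1030 kg/m³ × 9.8 m/s² × 3030 m = 3.058×10^7 Pa = 0.3058 kbar
siltstone: 2640 kg/m³ × 9.8 m/s² × 3420 m = 8.848×10^7 Pa = 0.8848 kbar
shale: 2510 kg/m³ × 9.8 m/s² × 7730 m = 1.901×10^8 Pa = 1.901 kbar
basalt: 2880 kg/m³ × 9.8 m/s² × 3130 m = 8.834×10^7 Pa = 0.8834 kbar
Total = 0.3058 + 0.8848 + 1.901 + 0.8834 = 3.9755 kbar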